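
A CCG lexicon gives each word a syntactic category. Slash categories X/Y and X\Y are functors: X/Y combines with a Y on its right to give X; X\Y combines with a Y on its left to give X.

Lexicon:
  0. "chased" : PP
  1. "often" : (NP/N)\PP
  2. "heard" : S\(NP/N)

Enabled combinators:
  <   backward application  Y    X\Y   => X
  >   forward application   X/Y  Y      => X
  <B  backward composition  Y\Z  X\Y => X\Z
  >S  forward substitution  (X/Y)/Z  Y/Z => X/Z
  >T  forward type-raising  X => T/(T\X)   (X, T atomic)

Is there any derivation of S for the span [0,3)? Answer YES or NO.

[0,3] S   >
  [0,1] S/(S\PP)   >T
    [0,1] "chased" : PP
  [1,3] S\PP   <B
    [1,2] "often" : (NP/N)\PP
    [2,3] "heard" : S\(NP/N)

YES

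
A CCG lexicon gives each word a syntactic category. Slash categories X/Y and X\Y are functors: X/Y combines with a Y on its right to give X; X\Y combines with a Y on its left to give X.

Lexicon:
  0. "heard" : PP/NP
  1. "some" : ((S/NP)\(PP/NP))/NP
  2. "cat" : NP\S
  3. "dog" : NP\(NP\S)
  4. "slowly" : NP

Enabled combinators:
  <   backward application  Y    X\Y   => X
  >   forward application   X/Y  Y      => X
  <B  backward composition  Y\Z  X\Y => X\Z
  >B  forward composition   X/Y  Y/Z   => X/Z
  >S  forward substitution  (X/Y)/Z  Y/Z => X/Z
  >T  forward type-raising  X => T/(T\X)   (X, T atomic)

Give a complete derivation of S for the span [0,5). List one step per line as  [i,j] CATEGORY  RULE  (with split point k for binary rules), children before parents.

[0,1] PP/NP  lex  "heard"
[1,2] ((S/NP)\(PP/NP))/NP  lex  "some"
[2,3] NP\S  lex  "cat"
[3,4] NP\(NP\S)  lex  "dog"
[2,4] NP  <  k=3
[1,4] (S/NP)\(PP/NP)  >  k=2
[0,4] S/NP  <  k=1
[4,5] NP  lex  "slowly"
[0,5] S  >  k=4

[0,5] S   >
  [0,4] S/NP   <
    [0,1] "heard" : PP/NP
    [1,4] (S/NP)\(PP/NP)   >
      [1,2] "some" : ((S/NP)\(PP/NP))/NP
      [2,4] NP   <
        [2,3] "cat" : NP\S
        [3,4] "dog" : NP\(NP\S)
  [4,5] "slowly" : NP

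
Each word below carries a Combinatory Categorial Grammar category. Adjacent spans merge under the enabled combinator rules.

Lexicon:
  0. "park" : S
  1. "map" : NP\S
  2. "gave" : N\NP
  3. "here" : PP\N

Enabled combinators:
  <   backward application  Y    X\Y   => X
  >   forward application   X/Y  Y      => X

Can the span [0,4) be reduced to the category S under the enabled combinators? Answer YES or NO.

S NP\S N\NP PP\N
CKY chart[0,4] = {PP}; S ∉ chart

NO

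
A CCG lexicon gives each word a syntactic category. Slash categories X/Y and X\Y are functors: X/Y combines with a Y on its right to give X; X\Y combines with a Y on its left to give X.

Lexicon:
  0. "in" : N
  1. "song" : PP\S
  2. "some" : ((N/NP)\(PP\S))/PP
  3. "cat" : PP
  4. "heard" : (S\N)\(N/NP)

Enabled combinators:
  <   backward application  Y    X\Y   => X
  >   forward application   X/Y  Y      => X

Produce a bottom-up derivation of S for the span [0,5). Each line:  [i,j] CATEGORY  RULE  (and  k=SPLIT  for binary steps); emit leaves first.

[0,5] S   <
  [0,1] "in" : N
  [1,5] S\N   <
    [1,4] N/NP   <
      [1,2] "song" : PP\S
      [2,4] (N/NP)\(PP\S)   >
        [2,3] "some" : ((N/NP)\(PP\S))/PP
        [3,4] "cat" : PP
    [4,5] "heard" : (S\N)\(N/NP)

[0,1] N  lex  "in"
[1,2] PP\S  lex  "song"
[2,3] ((N/NP)\(PP\S))/PP  lex  "some"
[3,4] PP  lex  "cat"
[2,4] (N/NP)\(PP\S)  >  k=3
[1,4] N/NP  <  k=2
[4,5] (S\N)\(N/NP)  lex  "heard"
[1,5] S\N  <  k=4
[0,5] S  <  k=1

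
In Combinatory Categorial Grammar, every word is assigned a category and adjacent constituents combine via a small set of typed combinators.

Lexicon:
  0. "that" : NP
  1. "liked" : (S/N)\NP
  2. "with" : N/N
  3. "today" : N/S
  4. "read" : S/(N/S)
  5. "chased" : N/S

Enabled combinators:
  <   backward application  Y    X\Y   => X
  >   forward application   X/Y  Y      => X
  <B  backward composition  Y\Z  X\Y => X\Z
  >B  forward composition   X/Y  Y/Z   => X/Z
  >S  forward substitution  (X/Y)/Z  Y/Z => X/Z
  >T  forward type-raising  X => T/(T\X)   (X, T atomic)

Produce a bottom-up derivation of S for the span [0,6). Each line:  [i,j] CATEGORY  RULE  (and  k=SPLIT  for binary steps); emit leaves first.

[0,1] NP  lex  "that"
[1,2] (S/N)\NP  lex  "liked"
[0,2] S/N  <  k=1
[2,3] N/N  lex  "with"
[3,4] N/S  lex  "today"
[2,4] N/S  >B  k=3
[4,5] S/(N/S)  lex  "read"
[5,6] N/S  lex  "chased"
[4,6] S  >  k=5
[2,6] N  >  k=4
[0,6] S  >  k=2

[0,6] S   >
  [0,2] S/N   <
    [0,1] "that" : NP
    [1,2] "liked" : (S/N)\NP
  [2,6] N   >
    [2,4] N/S   >B
      [2,3] "with" : N/N
      [3,4] "today" : N/S
    [4,6] S   >
      [4,5] "read" : S/(N/S)
      [5,6] "chased" : N/S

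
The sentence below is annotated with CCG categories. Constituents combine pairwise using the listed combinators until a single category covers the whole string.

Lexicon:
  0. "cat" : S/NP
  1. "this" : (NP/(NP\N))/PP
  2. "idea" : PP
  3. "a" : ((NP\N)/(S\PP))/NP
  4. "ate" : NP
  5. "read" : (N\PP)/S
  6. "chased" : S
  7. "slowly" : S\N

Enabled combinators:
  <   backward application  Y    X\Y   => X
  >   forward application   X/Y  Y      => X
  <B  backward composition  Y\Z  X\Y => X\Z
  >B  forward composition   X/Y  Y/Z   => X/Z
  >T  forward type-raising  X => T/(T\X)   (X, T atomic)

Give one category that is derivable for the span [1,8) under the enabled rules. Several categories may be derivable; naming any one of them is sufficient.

NP

[0,8] S   >
  [0,1] "cat" : S/NP
  [1,8] NP   >
    [1,3] NP/(NP\N)   >
      [1,2] "this" : (NP/(NP\N))/PP
      [2,3] "idea" : PP
    [3,8] NP\N   >
      [3,5] (NP\N)/(S\PP)   >
        [3,4] "a" : ((NP\N)/(S\PP))/NP
        [4,5] "ate" : NP
      [5,8] S\PP   <B
        [5,7] N\PP   >
          [5,6] "read" : (N\PP)/S
          [6,7] "chased" : S
        [7,8] "slowly" : S\N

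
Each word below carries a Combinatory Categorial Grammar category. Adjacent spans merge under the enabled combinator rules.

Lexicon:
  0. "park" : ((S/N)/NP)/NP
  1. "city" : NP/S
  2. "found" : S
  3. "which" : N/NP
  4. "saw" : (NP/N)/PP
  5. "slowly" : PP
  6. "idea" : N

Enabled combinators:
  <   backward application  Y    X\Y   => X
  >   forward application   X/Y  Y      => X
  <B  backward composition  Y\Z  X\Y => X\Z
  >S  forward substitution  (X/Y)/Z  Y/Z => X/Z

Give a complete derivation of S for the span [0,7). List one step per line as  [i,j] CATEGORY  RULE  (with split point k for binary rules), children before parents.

[0,7] S   >
  [0,4] S/NP   >S
    [0,3] (S/N)/NP   >
      [0,1] "park" : ((S/N)/NP)/NP
      [1,3] NP   >
        [1,2] "city" : NP/S
        [2,3] "found" : S
    [3,4] "which" : N/NP
  [4,7] NP   >
    [4,6] NP/N   >
      [4,5] "saw" : (NP/N)/PP
      [5,6] "slowly" : PP
    [6,7] "idea" : N

[0,1] ((S/N)/NP)/NP  lex  "park"
[1,2] NP/S  lex  "city"
[2,3] S  lex  "found"
[1,3] NP  >  k=2
[0,3] (S/N)/NP  >  k=1
[3,4] N/NP  lex  "which"
[0,4] S/NP  >S  k=3
[4,5] (NP/N)/PP  lex  "saw"
[5,6] PP  lex  "slowly"
[4,6] NP/N  >  k=5
[6,7] N  lex  "idea"
[4,7] NP  >  k=6
[0,7] S  >  k=4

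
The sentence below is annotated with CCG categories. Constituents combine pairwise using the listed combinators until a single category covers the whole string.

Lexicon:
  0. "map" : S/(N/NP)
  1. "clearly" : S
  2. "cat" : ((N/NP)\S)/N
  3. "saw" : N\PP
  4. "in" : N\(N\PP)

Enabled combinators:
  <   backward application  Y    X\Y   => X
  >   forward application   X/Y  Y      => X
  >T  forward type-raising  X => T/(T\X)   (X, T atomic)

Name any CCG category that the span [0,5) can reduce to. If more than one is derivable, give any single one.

[0,5] S   >
  [0,1] "map" : S/(N/NP)
  [1,5] N/NP   <
    [1,2] "clearly" : S
    [2,5] (N/NP)\S   >
      [2,3] "cat" : ((N/NP)\S)/N
      [3,5] N   <
        [3,4] "saw" : N\PP
        [4,5] "in" : N\(N\PP)

S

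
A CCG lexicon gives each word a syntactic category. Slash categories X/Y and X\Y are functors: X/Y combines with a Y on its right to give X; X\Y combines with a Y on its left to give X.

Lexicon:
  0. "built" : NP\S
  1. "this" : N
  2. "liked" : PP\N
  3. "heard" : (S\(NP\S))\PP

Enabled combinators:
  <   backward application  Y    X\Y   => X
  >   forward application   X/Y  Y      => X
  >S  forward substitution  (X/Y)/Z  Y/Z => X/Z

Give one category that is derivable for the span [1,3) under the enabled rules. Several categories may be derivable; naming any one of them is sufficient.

PP

[0,4] S   <
  [0,1] "built" : NP\S
  [1,4] S\(NP\S)   <
    [1,3] PP   <
      [1,2] "this" : N
      [2,3] "liked" : PP\N
    [3,4] "heard" : (S\(NP\S))\PP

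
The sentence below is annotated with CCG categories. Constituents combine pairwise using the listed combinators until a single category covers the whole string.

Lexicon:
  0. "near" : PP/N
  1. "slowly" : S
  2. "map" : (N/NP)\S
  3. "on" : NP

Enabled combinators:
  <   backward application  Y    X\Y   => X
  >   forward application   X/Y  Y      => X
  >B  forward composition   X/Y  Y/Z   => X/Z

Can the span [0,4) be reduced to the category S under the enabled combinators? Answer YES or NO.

PP/N S (N/NP)\S NP
CKY chart[0,4] = {PP}; S ∉ chart

NO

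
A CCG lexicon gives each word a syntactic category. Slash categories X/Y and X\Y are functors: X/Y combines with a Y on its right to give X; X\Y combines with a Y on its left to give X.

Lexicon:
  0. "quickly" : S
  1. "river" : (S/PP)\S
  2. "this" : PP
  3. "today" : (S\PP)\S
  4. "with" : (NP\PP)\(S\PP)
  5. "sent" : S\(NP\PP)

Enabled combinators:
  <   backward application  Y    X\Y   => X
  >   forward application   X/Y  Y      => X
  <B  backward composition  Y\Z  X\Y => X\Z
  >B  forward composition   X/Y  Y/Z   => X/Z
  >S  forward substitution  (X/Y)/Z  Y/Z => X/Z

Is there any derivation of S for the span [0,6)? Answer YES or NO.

[0,6] S   <
  [0,5] NP\PP   <
    [0,4] S\PP   <
      [0,3] S   >
        [0,2] S/PP   <
          [0,1] "quickly" : S
          [1,2] "river" : (S/PP)\S
        [2,3] "this" : PP
      [3,4] "today" : (S\PP)\S
    [4,5] "with" : (NP\PP)\(S\PP)
  [5,6] "sent" : S\(NP\PP)

YES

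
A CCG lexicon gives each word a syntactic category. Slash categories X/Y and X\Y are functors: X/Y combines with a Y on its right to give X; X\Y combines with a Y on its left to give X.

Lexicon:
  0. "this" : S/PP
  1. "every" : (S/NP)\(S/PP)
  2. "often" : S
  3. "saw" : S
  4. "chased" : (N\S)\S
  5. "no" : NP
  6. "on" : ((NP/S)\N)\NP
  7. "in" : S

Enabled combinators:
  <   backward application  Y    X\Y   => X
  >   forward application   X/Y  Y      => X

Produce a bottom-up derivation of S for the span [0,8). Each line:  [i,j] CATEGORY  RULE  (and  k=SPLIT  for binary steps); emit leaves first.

[0,1] S/PP  lex  "this"
[1,2] (S/NP)\(S/PP)  lex  "every"
[0,2] S/NP  <  k=1
[2,3] S  lex  "often"
[3,4] S  lex  "saw"
[4,5] (N\S)\S  lex  "chased"
[3,5] N\S  <  k=4
[2,5] N  <  k=3
[5,6] NP  lex  "no"
[6,7] ((NP/S)\N)\NP  lex  "on"
[5,7] (NP/S)\N  <  k=6
[2,7] NP/S  <  k=5
[7,8] S  lex  "in"
[2,8] NP  >  k=7
[0,8] S  >  k=2

[0,8] S   >
  [0,2] S/NP   <
    [0,1] "this" : S/PP
    [1,2] "every" : (S/NP)\(S/PP)
  [2,8] NP   >
    [2,7] NP/S   <
      [2,5] N   <
        [2,3] "often" : S
        [3,5] N\S   <
          [3,4] "saw" : S
          [4,5] "chased" : (N\S)\S
      [5,7] (NP/S)\N   <
        [5,6] "no" : NP
        [6,7] "on" : ((NP/S)\N)\NP
    [7,8] "in" : S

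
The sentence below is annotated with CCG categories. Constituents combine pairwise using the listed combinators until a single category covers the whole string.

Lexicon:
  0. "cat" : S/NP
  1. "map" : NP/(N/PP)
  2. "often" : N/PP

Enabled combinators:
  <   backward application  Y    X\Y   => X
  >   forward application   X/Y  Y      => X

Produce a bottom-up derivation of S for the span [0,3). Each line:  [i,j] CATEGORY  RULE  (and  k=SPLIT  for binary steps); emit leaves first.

[0,1] S/NP  lex  "cat"
[1,2] NP/(N/PP)  lex  "map"
[2,3] N/PP  lex  "often"
[1,3] NP  >  k=2
[0,3] S  >  k=1

[0,3] S   >
  [0,1] "cat" : S/NP
  [1,3] NP   >
    [1,2] "map" : NP/(N/PP)
    [2,3] "often" : N/PP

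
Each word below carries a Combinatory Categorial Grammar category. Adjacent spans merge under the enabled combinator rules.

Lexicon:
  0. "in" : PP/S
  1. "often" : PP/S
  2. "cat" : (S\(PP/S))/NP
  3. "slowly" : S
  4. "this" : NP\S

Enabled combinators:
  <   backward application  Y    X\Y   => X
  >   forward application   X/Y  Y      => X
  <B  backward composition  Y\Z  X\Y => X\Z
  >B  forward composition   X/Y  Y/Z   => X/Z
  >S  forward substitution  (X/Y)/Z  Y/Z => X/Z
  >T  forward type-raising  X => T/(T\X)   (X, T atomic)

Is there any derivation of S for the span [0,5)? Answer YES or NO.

NO

PP/S PP/S (S\(PP/S))/NP S NP\S
CKY chart[0,5] = {N/(N\PP), NP/(NP\PP), PP, PP/(PP\PP), PP/(S\S), S/(S\PP)}; S ∉ chart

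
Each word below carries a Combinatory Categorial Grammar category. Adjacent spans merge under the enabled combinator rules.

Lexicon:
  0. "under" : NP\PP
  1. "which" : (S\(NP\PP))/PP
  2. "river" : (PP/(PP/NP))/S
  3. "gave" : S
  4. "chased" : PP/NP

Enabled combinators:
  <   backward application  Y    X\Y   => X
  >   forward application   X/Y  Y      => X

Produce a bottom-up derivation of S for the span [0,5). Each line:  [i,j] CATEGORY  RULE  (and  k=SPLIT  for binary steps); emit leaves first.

[0,1] NP\PP  lex  "under"
[1,2] (S\(NP\PP))/PP  lex  "which"
[2,3] (PP/(PP/NP))/S  lex  "river"
[3,4] S  lex  "gave"
[2,4] PP/(PP/NP)  >  k=3
[4,5] PP/NP  lex  "chased"
[2,5] PP  >  k=4
[1,5] S\(NP\PP)  >  k=2
[0,5] S  <  k=1

[0,5] S   <
  [0,1] "under" : NP\PP
  [1,5] S\(NP\PP)   >
    [1,2] "which" : (S\(NP\PP))/PP
    [2,5] PP   >
      [2,4] PP/(PP/NP)   >
        [2,3] "river" : (PP/(PP/NP))/S
        [3,4] "gave" : S
      [4,5] "chased" : PP/NP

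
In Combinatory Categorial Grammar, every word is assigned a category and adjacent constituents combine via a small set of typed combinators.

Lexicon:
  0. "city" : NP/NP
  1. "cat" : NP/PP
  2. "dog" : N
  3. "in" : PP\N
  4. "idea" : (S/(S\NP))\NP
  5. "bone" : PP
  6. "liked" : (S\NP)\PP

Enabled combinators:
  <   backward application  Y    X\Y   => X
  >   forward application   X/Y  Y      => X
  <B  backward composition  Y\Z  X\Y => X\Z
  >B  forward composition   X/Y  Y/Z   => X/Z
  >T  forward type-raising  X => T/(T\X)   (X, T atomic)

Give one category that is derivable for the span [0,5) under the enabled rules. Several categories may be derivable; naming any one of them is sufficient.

S/(S\NP)

[0,7] S   >
  [0,5] S/(S\NP)   <
    [0,4] NP   >
      [0,2] NP/PP   >B
        [0,1] "city" : NP/NP
        [1,2] "cat" : NP/PP
      [2,4] PP   >
        [2,3] PP/(PP\N)   >T
          [2,3] "dog" : N
        [3,4] "in" : PP\N
    [4,5] "idea" : (S/(S\NP))\NP
  [5,7] S\NP   <
    [5,6] "bone" : PP
    [6,7] "liked" : (S\NP)\PP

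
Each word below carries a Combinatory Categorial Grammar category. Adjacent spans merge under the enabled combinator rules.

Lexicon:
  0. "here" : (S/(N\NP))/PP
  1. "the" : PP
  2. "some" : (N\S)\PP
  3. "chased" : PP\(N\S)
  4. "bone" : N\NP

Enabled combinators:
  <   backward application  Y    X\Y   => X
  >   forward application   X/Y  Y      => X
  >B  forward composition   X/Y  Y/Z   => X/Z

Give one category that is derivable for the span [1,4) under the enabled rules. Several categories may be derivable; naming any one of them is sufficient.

PP

[0,5] S   >
  [0,4] S/(N\NP)   >
    [0,1] "here" : (S/(N\NP))/PP
    [1,4] PP   <
      [1,3] N\S   <
        [1,2] "the" : PP
        [2,3] "some" : (N\S)\PP
      [3,4] "chased" : PP\(N\S)
  [4,5] "bone" : N\NP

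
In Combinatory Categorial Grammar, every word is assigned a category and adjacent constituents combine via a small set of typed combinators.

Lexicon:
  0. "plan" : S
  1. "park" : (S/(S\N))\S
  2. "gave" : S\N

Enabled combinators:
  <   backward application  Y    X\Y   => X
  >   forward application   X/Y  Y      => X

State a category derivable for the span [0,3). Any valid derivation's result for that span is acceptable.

[0,3] S   >
  [0,2] S/(S\N)   <
    [0,1] "plan" : S
    [1,2] "park" : (S/(S\N))\S
  [2,3] "gave" : S\N

S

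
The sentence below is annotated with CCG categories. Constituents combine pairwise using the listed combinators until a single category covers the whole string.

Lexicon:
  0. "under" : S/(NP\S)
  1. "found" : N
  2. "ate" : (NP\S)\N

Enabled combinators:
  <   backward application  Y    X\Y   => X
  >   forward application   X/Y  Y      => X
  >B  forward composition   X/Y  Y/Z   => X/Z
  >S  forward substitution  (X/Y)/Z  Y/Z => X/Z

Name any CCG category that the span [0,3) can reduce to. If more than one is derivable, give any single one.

[0,3] S   >
  [0,1] "under" : S/(NP\S)
  [1,3] NP\S   <
    [1,2] "found" : N
    [2,3] "ate" : (NP\S)\N

S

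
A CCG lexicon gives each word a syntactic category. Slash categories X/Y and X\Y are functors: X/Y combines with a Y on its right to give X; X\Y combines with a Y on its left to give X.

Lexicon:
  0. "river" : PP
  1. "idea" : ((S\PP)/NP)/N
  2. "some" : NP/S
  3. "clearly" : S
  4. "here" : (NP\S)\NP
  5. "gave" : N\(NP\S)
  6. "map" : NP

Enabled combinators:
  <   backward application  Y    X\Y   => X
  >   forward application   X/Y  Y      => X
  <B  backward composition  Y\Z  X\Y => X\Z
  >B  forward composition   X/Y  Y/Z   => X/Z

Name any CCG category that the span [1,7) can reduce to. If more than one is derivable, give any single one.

[0,7] S   <
  [0,1] "river" : PP
  [1,7] S\PP   >
    [1,6] (S\PP)/NP   >
      [1,2] "idea" : ((S\PP)/NP)/N
      [2,6] N   <
        [2,4] NP   >
          [2,3] "some" : NP/S
          [3,4] "clearly" : S
        [4,6] N\NP   <B
          [4,5] "here" : (NP\S)\NP
          [5,6] "gave" : N\(NP\S)
    [6,7] "map" : NP

S\PP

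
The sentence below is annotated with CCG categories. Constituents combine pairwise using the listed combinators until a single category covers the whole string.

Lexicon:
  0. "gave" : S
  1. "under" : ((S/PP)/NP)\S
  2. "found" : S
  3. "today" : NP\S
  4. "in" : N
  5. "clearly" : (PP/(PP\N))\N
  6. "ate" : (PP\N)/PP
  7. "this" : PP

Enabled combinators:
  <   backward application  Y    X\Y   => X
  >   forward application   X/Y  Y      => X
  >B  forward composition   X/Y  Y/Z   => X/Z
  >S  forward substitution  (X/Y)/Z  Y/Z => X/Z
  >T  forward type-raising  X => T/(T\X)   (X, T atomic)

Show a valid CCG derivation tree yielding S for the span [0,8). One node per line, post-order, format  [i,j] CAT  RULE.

[0,8] S   >
  [0,4] S/PP   >
    [0,2] (S/PP)/NP   <
      [0,1] "gave" : S
      [1,2] "under" : ((S/PP)/NP)\S
    [2,4] NP   >
      [2,3] NP/(NP\S)   >T
        [2,3] "found" : S
      [3,4] "today" : NP\S
  [4,8] PP   >
    [4,6] PP/(PP\N)   <
      [4,5] "in" : N
      [5,6] "clearly" : (PP/(PP\N))\N
    [6,8] PP\N   >
      [6,7] "ate" : (PP\N)/PP
      [7,8] "this" : PP

[0,1] S  lex  "gave"
[1,2] ((S/PP)/NP)\S  lex  "under"
[0,2] (S/PP)/NP  <  k=1
[2,3] S  lex  "found"
[2,3] NP/(NP\S)  >T
[3,4] NP\S  lex  "today"
[2,4] NP  >  k=3
[0,4] S/PP  >  k=2
[4,5] N  lex  "in"
[5,6] (PP/(PP\N))\N  lex  "clearly"
[4,6] PP/(PP\N)  <  k=5
[6,7] (PP\N)/PP  lex  "ate"
[7,8] PP  lex  "this"
[6,8] PP\N  >  k=7
[4,8] PP  >  k=6
[0,8] S  >  k=4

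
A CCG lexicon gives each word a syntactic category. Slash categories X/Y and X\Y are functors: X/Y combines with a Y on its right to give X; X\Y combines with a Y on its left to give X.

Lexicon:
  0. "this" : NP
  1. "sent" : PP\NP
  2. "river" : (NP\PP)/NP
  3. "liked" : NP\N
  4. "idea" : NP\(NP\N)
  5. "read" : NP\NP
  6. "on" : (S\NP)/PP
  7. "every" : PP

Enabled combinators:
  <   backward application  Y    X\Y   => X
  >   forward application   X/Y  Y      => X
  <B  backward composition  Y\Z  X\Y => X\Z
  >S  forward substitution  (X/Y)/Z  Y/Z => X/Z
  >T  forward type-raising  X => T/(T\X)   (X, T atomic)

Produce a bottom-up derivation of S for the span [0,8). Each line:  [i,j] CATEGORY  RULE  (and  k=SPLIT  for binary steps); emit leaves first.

[0,8] S   >
  [0,1] S/(S\NP)   >T
    [0,1] "this" : NP
  [1,8] S\NP   <B
    [1,5] NP\NP   <B
      [1,2] "sent" : PP\NP
      [2,5] NP\PP   >
        [2,3] "river" : (NP\PP)/NP
        [3,5] NP   <
          [3,4] "liked" : NP\N
          [4,5] "idea" : NP\(NP\N)
    [5,8] S\NP   <B
      [5,6] "read" : NP\NP
      [6,8] S\NP   >
        [6,7] "on" : (S\NP)/PP
        [7,8] "every" : PP

[0,1] NP  lex  "this"
[0,1] S/(S\NP)  >T
[1,2] PP\NP  lex  "sent"
[2,3] (NP\PP)/NP  lex  "river"
[3,4] NP\N  lex  "liked"
[4,5] NP\(NP\N)  lex  "idea"
[3,5] NP  <  k=4
[2,5] NP\PP  >  k=3
[1,5] NP\NP  <B  k=2
[5,6] NP\NP  lex  "read"
[6,7] (S\NP)/PP  lex  "on"
[7,8] PP  lex  "every"
[6,8] S\NP  >  k=7
[5,8] S\NP  <B  k=6
[1,8] S\NP  <B  k=5
[0,8] S  >  k=1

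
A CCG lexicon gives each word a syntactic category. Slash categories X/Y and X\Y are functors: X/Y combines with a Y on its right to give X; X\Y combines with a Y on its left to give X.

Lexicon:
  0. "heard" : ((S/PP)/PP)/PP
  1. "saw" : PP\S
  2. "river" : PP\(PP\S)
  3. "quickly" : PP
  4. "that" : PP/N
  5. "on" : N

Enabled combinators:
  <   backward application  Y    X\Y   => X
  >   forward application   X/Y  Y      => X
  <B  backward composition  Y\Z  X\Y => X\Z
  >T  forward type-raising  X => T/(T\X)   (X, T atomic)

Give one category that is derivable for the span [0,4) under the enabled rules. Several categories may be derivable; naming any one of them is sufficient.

[0,6] S   >
  [0,4] S/PP   >
    [0,3] (S/PP)/PP   >
      [0,1] "heard" : ((S/PP)/PP)/PP
      [1,3] PP   <
        [1,2] "saw" : PP\S
        [2,3] "river" : PP\(PP\S)
    [3,4] "quickly" : PP
  [4,6] PP   >
    [4,5] "that" : PP/N
    [5,6] "on" : N

S/PP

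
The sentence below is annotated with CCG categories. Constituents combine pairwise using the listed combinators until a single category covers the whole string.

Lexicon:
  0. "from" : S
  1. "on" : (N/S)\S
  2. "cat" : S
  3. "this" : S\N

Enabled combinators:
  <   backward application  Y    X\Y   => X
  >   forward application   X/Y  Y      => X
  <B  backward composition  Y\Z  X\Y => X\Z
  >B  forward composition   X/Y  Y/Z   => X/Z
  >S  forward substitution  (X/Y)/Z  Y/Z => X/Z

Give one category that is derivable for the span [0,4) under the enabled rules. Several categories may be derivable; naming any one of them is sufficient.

[0,4] S   <
  [0,3] N   >
    [0,2] N/S   <
      [0,1] "from" : S
      [1,2] "on" : (N/S)\S
    [2,3] "cat" : S
  [3,4] "this" : S\N

S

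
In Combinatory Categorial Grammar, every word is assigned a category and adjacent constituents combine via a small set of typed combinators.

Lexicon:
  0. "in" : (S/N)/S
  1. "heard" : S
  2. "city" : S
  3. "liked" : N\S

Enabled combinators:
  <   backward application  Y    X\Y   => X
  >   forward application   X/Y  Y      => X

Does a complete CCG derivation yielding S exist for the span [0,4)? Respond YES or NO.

[0,4] S   >
  [0,2] S/N   >
    [0,1] "in" : (S/N)/S
    [1,2] "heard" : S
  [2,4] N   <
    [2,3] "city" : S
    [3,4] "liked" : N\S

YES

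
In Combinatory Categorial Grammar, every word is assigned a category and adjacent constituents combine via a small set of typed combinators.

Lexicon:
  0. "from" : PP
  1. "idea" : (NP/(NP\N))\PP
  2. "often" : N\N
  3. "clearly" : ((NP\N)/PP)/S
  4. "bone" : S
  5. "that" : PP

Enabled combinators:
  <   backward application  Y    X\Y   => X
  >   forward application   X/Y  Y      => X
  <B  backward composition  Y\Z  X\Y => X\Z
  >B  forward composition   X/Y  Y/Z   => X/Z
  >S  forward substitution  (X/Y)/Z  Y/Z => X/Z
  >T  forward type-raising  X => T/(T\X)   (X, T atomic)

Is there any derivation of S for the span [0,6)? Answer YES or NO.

PP (NP/(NP\N))\PP N\N ((NP\N)/PP)/S S PP
CKY chart[0,6] = {N/(N\NP), NP, NP/(NP\NP), PP/(PP\NP), S/(S\NP)}; S ∉ chart

NO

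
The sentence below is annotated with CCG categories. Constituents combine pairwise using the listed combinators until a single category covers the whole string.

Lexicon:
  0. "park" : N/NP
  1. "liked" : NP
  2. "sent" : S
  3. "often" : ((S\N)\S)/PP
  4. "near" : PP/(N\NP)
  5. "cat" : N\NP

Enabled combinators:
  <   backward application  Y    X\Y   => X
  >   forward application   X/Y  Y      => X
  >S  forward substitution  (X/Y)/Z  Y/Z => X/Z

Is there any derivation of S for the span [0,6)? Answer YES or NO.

YES

[0,6] S   <
  [0,2] N   >
    [0,1] "park" : N/NP
    [1,2] "liked" : NP
  [2,6] S\N   <
    [2,3] "sent" : S
    [3,6] (S\N)\S   >
      [3,4] "often" : ((S\N)\S)/PP
      [4,6] PP   >
        [4,5] "near" : PP/(N\NP)
        [5,6] "cat" : N\NP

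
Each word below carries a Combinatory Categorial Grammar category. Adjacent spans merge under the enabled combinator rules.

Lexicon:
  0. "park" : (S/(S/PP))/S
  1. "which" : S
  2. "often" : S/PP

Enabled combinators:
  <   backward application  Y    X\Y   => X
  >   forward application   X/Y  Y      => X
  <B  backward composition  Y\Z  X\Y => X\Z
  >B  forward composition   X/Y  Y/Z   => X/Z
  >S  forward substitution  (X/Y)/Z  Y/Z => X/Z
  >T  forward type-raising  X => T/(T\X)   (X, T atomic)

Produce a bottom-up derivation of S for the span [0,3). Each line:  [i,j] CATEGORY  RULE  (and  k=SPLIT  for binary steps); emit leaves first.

[0,3] S   >
  [0,2] S/(S/PP)   >
    [0,1] "park" : (S/(S/PP))/S
    [1,2] "which" : S
  [2,3] "often" : S/PP

[0,1] (S/(S/PP))/S  lex  "park"
[1,2] S  lex  "which"
[0,2] S/(S/PP)  >  k=1
[2,3] S/PP  lex  "often"
[0,3] S  >  k=2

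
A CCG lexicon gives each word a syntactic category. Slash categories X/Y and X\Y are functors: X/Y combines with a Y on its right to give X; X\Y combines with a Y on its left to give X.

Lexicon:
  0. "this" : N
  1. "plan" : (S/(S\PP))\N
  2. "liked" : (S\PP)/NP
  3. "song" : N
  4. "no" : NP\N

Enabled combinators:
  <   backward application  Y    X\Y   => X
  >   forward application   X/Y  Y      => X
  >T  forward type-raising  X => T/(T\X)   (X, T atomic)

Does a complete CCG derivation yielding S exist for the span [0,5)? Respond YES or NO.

[0,5] S   >
  [0,2] S/(S\PP)   <
    [0,1] "this" : N
    [1,2] "plan" : (S/(S\PP))\N
  [2,5] S\PP   >
    [2,3] "liked" : (S\PP)/NP
    [3,5] NP   <
      [3,4] "song" : N
      [4,5] "no" : NP\N

YES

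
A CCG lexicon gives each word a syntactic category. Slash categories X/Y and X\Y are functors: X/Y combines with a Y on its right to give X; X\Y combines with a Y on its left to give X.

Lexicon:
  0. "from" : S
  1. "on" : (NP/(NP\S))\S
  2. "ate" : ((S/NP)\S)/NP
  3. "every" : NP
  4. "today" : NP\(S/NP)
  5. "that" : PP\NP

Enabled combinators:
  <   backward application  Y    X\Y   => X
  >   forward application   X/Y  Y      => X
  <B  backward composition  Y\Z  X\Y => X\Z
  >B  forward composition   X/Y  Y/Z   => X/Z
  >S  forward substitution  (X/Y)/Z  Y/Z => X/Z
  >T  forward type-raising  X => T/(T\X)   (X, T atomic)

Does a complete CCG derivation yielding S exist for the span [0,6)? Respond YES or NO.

S (NP/(NP\S))\S ((S/NP)\S)/NP NP NP\(S/NP) PP\NP
CKY chart[0,6] = {N/(N\PP), NP/(NP\PP), PP, PP/(PP\PP), S/(S\PP)}; S ∉ chart

NO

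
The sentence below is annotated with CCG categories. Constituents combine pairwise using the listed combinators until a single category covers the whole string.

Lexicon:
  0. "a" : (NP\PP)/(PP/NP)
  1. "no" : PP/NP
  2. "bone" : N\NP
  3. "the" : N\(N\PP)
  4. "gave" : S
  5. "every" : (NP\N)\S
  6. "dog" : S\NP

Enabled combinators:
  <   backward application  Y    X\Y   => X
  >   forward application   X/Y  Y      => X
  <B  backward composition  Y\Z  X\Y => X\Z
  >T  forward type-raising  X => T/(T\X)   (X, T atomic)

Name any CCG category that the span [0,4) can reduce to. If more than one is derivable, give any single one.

[0,7] S   <
  [0,4] N   <
    [0,3] N\PP   <B
      [0,2] NP\PP   >
        [0,1] "a" : (NP\PP)/(PP/NP)
        [1,2] "no" : PP/NP
      [2,3] "bone" : N\NP
    [3,4] "the" : N\(N\PP)
  [4,7] S\N   <B
    [4,6] NP\N   <
      [4,5] "gave" : S
      [5,6] "every" : (NP\N)\S
    [6,7] "dog" : S\NP

N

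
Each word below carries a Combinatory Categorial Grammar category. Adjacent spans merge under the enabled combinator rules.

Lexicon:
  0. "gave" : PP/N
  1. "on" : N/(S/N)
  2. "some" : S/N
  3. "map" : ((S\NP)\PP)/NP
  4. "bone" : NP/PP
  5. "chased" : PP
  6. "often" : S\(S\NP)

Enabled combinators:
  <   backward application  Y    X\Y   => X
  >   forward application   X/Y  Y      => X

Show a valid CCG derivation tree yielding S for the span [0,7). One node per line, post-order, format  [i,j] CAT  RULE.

[0,1] PP/N  lex  "gave"
[1,2] N/(S/N)  lex  "on"
[2,3] S/N  lex  "some"
[1,3] N  >  k=2
[0,3] PP  >  k=1
[3,4] ((S\NP)\PP)/NP  lex  "map"
[4,5] NP/PP  lex  "bone"
[5,6] PP  lex  "chased"
[4,6] NP  >  k=5
[3,6] (S\NP)\PP  >  k=4
[0,6] S\NP  <  k=3
[6,7] S\(S\NP)  lex  "often"
[0,7] S  <  k=6

[0,7] S   <
  [0,6] S\NP   <
    [0,3] PP   >
      [0,1] "gave" : PP/N
      [1,3] N   >
        [1,2] "on" : N/(S/N)
        [2,3] "some" : S/N
    [3,6] (S\NP)\PP   >
      [3,4] "map" : ((S\NP)\PP)/NP
      [4,6] NP   >
        [4,5] "bone" : NP/PP
        [5,6] "chased" : PP
  [6,7] "often" : S\(S\NP)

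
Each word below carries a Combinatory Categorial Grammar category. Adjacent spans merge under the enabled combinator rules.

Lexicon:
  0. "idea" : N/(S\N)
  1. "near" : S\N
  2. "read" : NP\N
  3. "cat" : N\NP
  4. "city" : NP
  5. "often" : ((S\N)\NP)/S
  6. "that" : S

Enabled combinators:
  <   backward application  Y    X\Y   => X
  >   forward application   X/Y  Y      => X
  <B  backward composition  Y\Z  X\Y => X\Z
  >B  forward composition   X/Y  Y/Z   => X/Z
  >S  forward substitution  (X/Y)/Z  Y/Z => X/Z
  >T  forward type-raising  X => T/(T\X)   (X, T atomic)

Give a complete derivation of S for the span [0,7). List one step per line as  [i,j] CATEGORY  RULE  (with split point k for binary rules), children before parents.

[0,1] N/(S\N)  lex  "idea"
[1,2] S\N  lex  "near"
[0,2] N  >  k=1
[2,3] NP\N  lex  "read"
[3,4] N\NP  lex  "cat"
[2,4] N\N  <B  k=3
[4,5] NP  lex  "city"
[5,6] ((S\N)\NP)/S  lex  "often"
[6,7] S  lex  "that"
[5,7] (S\N)\NP  >  k=6
[4,7] S\N  <  k=5
[2,7] S\N  <B  k=4
[0,7] S  <  k=2

[0,7] S   <
  [0,2] N   >
    [0,1] "idea" : N/(S\N)
    [1,2] "near" : S\N
  [2,7] S\N   <B
    [2,4] N\N   <B
      [2,3] "read" : NP\N
      [3,4] "cat" : N\NP
    [4,7] S\N   <
      [4,5] "city" : NP
      [5,7] (S\N)\NP   >
        [5,6] "often" : ((S\N)\NP)/S
        [6,7] "that" : S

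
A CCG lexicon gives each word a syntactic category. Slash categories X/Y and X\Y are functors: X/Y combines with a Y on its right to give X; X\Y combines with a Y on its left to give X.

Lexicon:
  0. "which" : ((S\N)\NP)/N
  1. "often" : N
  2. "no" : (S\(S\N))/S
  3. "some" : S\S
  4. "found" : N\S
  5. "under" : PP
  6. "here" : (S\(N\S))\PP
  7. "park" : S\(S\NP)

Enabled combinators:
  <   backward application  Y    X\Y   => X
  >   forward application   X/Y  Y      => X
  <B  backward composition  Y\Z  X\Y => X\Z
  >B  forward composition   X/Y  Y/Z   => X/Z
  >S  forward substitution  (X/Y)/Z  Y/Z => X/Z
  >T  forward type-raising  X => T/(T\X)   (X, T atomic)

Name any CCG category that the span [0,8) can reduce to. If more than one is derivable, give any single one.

[0,8] S   <
  [0,7] S\NP   <B
    [0,2] (S\N)\NP   >
      [0,1] "which" : ((S\N)\NP)/N
      [1,2] "often" : N
    [2,7] S\(S\N)   >
      [2,3] "no" : (S\(S\N))/S
      [3,7] S   <
        [3,5] N\S   <B
          [3,4] "some" : S\S
          [4,5] "found" : N\S
        [5,7] S\(N\S)   <
          [5,6] "under" : PP
          [6,7] "here" : (S\(N\S))\PP
  [7,8] "park" : S\(S\NP)

S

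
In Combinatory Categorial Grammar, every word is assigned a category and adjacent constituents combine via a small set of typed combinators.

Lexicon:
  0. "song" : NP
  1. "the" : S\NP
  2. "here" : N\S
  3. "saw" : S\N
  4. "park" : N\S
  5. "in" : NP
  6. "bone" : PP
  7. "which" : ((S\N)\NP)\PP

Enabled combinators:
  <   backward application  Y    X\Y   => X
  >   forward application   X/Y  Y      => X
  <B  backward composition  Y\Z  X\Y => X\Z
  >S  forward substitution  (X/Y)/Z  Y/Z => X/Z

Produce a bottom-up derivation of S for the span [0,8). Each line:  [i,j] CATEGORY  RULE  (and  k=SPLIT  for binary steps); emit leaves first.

[0,8] S   <
  [0,3] N   <
    [0,1] "song" : NP
    [1,3] N\NP   <B
      [1,2] "the" : S\NP
      [2,3] "here" : N\S
  [3,8] S\N   <B
    [3,5] N\N   <B
      [3,4] "saw" : S\N
      [4,5] "park" : N\S
    [5,8] S\N   <
      [5,6] "in" : NP
      [6,8] (S\N)\NP   <
        [6,7] "bone" : PP
        [7,8] "which" : ((S\N)\NP)\PP

[0,1] NP  lex  "song"
[1,2] S\NP  lex  "the"
[2,3] N\S  lex  "here"
[1,3] N\NP  <B  k=2
[0,3] N  <  k=1
[3,4] S\N  lex  "saw"
[4,5] N\S  lex  "park"
[3,5] N\N  <B  k=4
[5,6] NP  lex  "in"
[6,7] PP  lex  "bone"
[7,8] ((S\N)\NP)\PP  lex  "which"
[6,8] (S\N)\NP  <  k=7
[5,8] S\N  <  k=6
[3,8] S\N  <B  k=5
[0,8] S  <  k=3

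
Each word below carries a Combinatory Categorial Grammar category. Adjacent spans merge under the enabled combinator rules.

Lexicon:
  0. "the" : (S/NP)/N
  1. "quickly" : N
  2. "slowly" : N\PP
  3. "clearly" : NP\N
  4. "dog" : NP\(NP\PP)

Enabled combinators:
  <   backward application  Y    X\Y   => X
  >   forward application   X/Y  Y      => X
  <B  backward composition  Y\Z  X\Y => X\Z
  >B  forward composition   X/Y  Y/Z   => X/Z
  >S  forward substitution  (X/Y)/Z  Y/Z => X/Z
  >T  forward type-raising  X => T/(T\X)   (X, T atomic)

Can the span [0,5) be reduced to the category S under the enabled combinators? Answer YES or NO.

YES

[0,5] S   >
  [0,2] S/NP   >
    [0,1] "the" : (S/NP)/N
    [1,2] "quickly" : N
  [2,5] NP   <
    [2,4] NP\PP   <B
      [2,3] "slowly" : N\PP
      [3,4] "clearly" : NP\N
    [4,5] "dog" : NP\(NP\PP)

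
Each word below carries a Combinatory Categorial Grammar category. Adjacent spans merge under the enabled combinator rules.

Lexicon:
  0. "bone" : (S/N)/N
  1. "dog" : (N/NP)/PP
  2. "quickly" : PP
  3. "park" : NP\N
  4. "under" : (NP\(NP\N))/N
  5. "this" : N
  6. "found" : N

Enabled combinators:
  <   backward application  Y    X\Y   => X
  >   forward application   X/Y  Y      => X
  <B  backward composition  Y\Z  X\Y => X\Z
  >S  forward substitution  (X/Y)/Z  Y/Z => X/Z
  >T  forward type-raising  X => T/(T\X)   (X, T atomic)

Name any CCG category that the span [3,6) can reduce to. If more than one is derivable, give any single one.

[0,7] S   >
  [0,6] S/N   >
    [0,1] "bone" : (S/N)/N
    [1,6] N   >
      [1,3] N/NP   >
        [1,2] "dog" : (N/NP)/PP
        [2,3] "quickly" : PP
      [3,6] NP   <
        [3,4] "park" : NP\N
        [4,6] NP\(NP\N)   >
          [4,5] "under" : (NP\(NP\N))/N
          [5,6] "this" : N
  [6,7] "found" : N

NP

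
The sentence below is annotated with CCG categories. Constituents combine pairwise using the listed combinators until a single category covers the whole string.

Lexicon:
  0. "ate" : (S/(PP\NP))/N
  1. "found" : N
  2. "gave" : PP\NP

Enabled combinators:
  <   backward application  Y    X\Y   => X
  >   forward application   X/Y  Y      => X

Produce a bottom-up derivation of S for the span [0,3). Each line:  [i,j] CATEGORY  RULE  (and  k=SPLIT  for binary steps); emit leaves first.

[0,3] S   >
  [0,2] S/(PP\NP)   >
    [0,1] "ate" : (S/(PP\NP))/N
    [1,2] "found" : N
  [2,3] "gave" : PP\NP

[0,1] (S/(PP\NP))/N  lex  "ate"
[1,2] N  lex  "found"
[0,2] S/(PP\NP)  >  k=1
[2,3] PP\NP  lex  "gave"
[0,3] S  >  k=2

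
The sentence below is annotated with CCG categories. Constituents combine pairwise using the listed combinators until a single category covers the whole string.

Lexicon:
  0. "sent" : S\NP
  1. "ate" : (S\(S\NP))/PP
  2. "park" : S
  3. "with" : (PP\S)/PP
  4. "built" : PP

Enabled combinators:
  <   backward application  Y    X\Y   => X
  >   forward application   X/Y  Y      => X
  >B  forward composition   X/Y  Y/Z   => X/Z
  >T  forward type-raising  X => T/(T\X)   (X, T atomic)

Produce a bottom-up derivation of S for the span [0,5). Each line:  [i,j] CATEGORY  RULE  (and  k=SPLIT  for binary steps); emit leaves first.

[0,5] S   <
  [0,1] "sent" : S\NP
  [1,5] S\(S\NP)   >
    [1,2] "ate" : (S\(S\NP))/PP
    [2,5] PP   <
      [2,3] "park" : S
      [3,5] PP\S   >
        [3,4] "with" : (PP\S)/PP
        [4,5] "built" : PP

[0,1] S\NP  lex  "sent"
[1,2] (S\(S\NP))/PP  lex  "ate"
[2,3] S  lex  "park"
[3,4] (PP\S)/PP  lex  "with"
[4,5] PP  lex  "built"
[3,5] PP\S  >  k=4
[2,5] PP  <  k=3
[1,5] S\(S\NP)  >  k=2
[0,5] S  <  k=1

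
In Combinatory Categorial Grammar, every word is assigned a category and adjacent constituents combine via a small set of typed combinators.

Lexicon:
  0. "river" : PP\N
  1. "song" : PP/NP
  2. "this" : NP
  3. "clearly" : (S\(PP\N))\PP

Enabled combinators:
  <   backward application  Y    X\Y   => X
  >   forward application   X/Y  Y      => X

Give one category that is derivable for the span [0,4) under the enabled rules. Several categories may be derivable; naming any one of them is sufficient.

[0,4] S   <
  [0,1] "river" : PP\N
  [1,4] S\(PP\N)   <
    [1,3] PP   >
      [1,2] "song" : PP/NP
      [2,3] "this" : NP
    [3,4] "clearly" : (S\(PP\N))\PP

S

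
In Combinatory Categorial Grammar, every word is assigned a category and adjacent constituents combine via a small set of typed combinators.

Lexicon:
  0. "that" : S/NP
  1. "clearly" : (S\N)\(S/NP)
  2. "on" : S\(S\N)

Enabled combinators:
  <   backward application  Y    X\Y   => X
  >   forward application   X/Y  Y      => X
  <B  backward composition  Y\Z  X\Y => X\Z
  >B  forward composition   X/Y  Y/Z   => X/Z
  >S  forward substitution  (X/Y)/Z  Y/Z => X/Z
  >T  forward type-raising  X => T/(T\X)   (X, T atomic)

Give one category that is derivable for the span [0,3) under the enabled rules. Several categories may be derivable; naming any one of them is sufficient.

[0,3] S   <
  [0,2] S\N   <
    [0,1] "that" : S/NP
    [1,2] "clearly" : (S\N)\(S/NP)
  [2,3] "on" : S\(S\N)

S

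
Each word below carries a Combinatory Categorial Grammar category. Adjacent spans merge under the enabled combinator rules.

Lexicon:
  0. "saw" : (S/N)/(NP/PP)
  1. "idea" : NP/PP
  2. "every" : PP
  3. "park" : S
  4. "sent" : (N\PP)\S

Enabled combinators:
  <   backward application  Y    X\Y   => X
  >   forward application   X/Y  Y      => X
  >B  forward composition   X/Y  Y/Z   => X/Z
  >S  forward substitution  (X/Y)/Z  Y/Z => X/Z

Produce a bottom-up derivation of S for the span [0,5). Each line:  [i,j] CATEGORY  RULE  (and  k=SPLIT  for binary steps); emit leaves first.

[0,5] S   >
  [0,2] S/N   >
    [0,1] "saw" : (S/N)/(NP/PP)
    [1,2] "idea" : NP/PP
  [2,5] N   <
    [2,3] "every" : PP
    [3,5] N\PP   <
      [3,4] "park" : S
      [4,5] "sent" : (N\PP)\S

[0,1] (S/N)/(NP/PP)  lex  "saw"
[1,2] NP/PP  lex  "idea"
[0,2] S/N  >  k=1
[2,3] PP  lex  "every"
[3,4] S  lex  "park"
[4,5] (N\PP)\S  lex  "sent"
[3,5] N\PP  <  k=4
[2,5] N  <  k=3
[0,5] S  >  k=2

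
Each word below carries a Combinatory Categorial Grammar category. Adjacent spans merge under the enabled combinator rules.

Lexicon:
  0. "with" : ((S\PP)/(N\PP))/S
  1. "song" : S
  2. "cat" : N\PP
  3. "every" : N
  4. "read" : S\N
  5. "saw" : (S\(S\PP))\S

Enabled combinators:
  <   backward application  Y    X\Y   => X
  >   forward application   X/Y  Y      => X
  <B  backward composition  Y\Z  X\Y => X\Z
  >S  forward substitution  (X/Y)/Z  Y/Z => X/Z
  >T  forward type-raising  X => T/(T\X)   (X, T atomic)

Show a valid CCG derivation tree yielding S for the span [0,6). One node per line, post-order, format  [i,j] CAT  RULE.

[0,1] ((S\PP)/(N\PP))/S  lex  "with"
[1,2] S  lex  "song"
[0,2] (S\PP)/(N\PP)  >  k=1
[2,3] N\PP  lex  "cat"
[0,3] S\PP  >  k=2
[3,4] N  lex  "every"
[4,5] S\N  lex  "read"
[3,5] S  <  k=4
[5,6] (S\(S\PP))\S  lex  "saw"
[3,6] S\(S\PP)  <  k=5
[0,6] S  <  k=3

[0,6] S   <
  [0,3] S\PP   >
    [0,2] (S\PP)/(N\PP)   >
      [0,1] "with" : ((S\PP)/(N\PP))/S
      [1,2] "song" : S
    [2,3] "cat" : N\PP
  [3,6] S\(S\PP)   <
    [3,5] S   <
      [3,4] "every" : N
      [4,5] "read" : S\N
    [5,6] "saw" : (S\(S\PP))\S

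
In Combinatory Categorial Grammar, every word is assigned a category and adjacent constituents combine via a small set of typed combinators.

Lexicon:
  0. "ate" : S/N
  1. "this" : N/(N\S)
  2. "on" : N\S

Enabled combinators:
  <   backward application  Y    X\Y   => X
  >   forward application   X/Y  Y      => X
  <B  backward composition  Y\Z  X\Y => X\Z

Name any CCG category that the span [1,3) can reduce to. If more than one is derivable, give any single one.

N

[0,3] S   >
  [0,1] "ate" : S/N
  [1,3] N   >
    [1,2] "this" : N/(N\S)
    [2,3] "on" : N\S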